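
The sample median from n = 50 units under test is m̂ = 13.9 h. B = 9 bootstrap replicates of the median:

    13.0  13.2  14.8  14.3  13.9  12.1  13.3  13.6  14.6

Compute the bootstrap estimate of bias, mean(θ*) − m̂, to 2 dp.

bias = −0.26

mean(θ*) = (13.0 + 13.2 + 14.8 + 14.3 + 13.9 + 12.1 + 13.3 + 13.6 + 14.6) / 9 = 13.644
bias = 13.644 − 13.9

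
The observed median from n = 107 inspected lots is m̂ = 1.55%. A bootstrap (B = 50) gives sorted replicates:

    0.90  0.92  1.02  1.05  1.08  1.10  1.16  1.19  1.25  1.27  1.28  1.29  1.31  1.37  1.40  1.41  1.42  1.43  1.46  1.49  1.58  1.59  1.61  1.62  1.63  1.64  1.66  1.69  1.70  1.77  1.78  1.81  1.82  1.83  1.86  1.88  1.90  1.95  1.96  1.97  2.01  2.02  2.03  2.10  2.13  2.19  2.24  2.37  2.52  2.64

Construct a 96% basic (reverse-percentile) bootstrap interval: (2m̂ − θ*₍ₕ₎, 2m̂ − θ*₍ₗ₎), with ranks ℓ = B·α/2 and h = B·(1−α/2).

Percentile endpoints at ranks 1 and 49: θ*₍1₎ = 0.90, θ*₍49₎ = 2.52.
Basic interval reflects these around m̂:
  lower = 2 × 1.55 − 2.52 = 0.58
  upper = 2 × 1.55 − 0.90 = 2.20

(0.58, 2.20)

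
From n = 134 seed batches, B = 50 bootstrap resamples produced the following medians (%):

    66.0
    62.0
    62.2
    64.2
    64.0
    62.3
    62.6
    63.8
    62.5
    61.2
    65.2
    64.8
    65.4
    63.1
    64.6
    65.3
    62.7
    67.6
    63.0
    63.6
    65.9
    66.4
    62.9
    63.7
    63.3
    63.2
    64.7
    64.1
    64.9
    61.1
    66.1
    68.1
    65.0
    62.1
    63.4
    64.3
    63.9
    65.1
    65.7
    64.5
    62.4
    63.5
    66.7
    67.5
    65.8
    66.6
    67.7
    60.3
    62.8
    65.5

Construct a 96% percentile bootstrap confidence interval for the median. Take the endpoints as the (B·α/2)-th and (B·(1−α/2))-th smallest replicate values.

(60.3, 67.7)

Sorted replicates: 60.3, 61.1, 61.2, 62.0, 62.1, 62.2, 62.3, 62.4, 62.5, 62.6, 62.7, 62.8, 62.9, 63.0, 63.1, 63.2, 63.3, 63.4, 63.5, 63.6, 63.7, 63.8, 63.9, 64.0, 64.1, 64.2, 64.3, 64.5, 64.6, 64.7, 64.8, 64.9, 65.0, 65.1, 65.2, 65.3, 65.4, 65.5, 65.7, 65.8, 65.9, 66.0, 66.1, 66.4, 66.6, 66.7, 67.5, 67.6, 67.7, 68.1
α = 0.04; lower rank = 50 × 0.020 = 1; upper rank = 50 × 0.980 = 49.
The 1st smallest replicate is 60.3; the 49th is 67.7.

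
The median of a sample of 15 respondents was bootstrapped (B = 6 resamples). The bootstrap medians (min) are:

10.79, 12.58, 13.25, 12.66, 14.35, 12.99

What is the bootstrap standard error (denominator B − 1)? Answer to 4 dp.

Bootstrap SE is the standard deviation of the 6 replicate medians.
Mean of replicates: (10.79 + 12.58 + 13.25 + 12.66 + 14.35 + 12.99) / 6 = 76.62000 / 6 = 12.77000
Sum of squared deviations: (−1.98000)² + (−0.19000)² + (+0.48000)² + (−0.11000)² + (+1.58000)² + (+0.22000)² = 6.74380
Variance = 6.74380 / 5 = 1.34876
SE* = √1.34876

SE* = 1.1614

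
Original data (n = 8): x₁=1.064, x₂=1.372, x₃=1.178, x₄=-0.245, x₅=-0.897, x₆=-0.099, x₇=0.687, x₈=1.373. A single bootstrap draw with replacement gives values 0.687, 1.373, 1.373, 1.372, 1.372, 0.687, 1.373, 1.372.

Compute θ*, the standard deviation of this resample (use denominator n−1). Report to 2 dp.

Mean = 1.2011; sum of squared deviations = 0.7049
s² = 0.7049 / 7 = 0.1007
s = √0.1007 = 0.32

θ* = 0.32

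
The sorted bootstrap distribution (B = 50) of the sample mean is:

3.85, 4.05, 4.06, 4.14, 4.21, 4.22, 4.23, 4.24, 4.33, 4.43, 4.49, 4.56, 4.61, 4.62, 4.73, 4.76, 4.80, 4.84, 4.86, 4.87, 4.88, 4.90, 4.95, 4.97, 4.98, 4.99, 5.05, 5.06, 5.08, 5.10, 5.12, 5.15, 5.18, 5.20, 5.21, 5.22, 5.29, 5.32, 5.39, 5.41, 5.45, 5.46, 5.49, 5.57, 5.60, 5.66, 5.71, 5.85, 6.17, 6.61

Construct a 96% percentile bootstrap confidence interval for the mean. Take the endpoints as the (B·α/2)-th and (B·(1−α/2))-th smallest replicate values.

(3.85, 6.17)

α = 0.04; lower rank = 50 × 0.020 = 1; upper rank = 50 × 0.980 = 49.
The 1st smallest replicate is 3.85; the 49th is 6.17.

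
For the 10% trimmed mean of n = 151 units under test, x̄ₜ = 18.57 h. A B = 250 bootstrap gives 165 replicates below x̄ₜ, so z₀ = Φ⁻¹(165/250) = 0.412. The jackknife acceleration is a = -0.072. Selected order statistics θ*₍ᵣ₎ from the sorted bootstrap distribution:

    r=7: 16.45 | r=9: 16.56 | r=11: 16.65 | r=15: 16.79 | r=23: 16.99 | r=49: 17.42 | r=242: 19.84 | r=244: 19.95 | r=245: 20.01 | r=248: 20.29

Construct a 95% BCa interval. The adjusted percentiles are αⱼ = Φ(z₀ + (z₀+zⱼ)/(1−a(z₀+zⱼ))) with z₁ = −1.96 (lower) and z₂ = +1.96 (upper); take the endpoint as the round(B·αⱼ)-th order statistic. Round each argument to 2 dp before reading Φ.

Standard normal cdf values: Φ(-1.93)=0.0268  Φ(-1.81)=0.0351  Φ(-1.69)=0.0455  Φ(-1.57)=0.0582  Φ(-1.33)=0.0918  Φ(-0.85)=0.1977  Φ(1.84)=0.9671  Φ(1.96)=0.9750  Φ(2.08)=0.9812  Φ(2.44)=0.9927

(16.99, 20.29)

Lower: z₀ + z₁ = 0.412 + (-1.960) = -1.548; 1 − a(z₀+z₁) = 1 − (-0.072)(-1.548) = 0.8885; argument = 0.412 + (-1.548)/0.8885 = -1.3302 → -1.33.
α₁ = Φ(-1.33) = 0.0918; rank = round(250 × 0.0918) = 23; θ*₍23₎ = 16.99.
Upper: z₀ + z₂ = 2.372; 1 − a(z₀+z₂) = 1.1708; argument = 2.4380 → 2.44; α₂ = 0.9927; rank = 248; θ*₍248₎ = 20.29.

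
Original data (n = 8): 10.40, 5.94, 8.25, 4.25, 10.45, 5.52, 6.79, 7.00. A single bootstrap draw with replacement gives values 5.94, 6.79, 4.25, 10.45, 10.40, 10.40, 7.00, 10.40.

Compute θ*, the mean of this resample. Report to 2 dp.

Mean = (5.94 + 6.79 + 4.25 + 10.45 + 10.40 + 10.40 + 7.00 + 10.40) / 8 = 65.630 / 8 = 8.20

θ* = 8.20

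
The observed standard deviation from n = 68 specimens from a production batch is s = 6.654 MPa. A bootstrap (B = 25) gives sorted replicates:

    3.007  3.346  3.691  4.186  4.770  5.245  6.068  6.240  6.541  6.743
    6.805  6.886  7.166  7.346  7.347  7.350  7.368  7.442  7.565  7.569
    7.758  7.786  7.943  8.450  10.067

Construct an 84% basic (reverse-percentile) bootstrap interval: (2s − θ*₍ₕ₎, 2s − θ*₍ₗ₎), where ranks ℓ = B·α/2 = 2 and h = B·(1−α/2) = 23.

(5.365, 9.962)

Percentile endpoints at ranks 2 and 23: θ*₍2₎ = 3.346, θ*₍23₎ = 7.943.
Basic interval reflects these around s:
  lower = 2 × 6.654 − 7.943 = 5.365
  upper = 2 × 6.654 − 3.346 = 9.962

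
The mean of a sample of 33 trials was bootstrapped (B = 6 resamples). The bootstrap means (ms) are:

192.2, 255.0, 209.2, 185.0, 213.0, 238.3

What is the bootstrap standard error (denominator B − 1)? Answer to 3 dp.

Bootstrap SE is the standard deviation of the 6 replicate means.
Mean of replicates: (192.2 + 255.0 + 209.2 + 185.0 + 213.0 + 238.3) / 6 = 1292.7000 / 6 = 215.4500
Sum of squared deviations: (−23.2500)² + (+39.5500)² + (−6.2500)² + (−30.4500)² + (−2.4500)² + (+22.8500)² = 3599.1550
Variance = 3599.1550 / 5 = 719.8310
SE* = √719.8310

SE* = 26.830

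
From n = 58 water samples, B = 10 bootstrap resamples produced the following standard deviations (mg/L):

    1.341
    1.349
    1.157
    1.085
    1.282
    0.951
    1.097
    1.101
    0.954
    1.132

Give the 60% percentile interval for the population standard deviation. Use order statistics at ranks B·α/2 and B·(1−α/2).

Sorted replicates: 0.951, 0.954, 1.085, 1.097, 1.101, 1.132, 1.157, 1.282, 1.341, 1.349
α = 0.40; lower rank = 10 × 0.200 = 2; upper rank = 10 × 0.800 = 8.
The 2nd smallest replicate is 0.954; the 8th is 1.282.

(0.954, 1.282)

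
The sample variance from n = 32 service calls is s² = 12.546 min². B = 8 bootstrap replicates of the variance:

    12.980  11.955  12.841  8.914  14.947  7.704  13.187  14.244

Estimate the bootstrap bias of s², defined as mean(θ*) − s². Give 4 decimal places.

mean(θ*) = (12.980 + 11.955 + 12.841 + 8.914 + 14.947 + 7.704 + 13.187 + 14.244) / 8 = 12.09650
bias = 12.09650 − 12.546

bias = −0.4495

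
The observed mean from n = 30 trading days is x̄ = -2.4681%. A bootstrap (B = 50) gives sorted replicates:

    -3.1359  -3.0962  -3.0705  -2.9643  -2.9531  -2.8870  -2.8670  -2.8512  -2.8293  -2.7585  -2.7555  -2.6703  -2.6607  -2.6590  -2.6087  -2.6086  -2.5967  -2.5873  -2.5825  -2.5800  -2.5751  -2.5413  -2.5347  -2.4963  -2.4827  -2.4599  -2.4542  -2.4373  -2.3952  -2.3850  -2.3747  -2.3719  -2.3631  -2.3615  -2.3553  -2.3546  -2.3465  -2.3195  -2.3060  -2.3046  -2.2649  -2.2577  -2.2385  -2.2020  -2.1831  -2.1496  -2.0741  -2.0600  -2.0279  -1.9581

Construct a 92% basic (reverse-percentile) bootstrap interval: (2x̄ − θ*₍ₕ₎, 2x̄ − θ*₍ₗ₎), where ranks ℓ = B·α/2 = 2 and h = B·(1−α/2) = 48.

(-2.8762, -1.8400)

Percentile endpoints at ranks 2 and 48: θ*₍2₎ = -3.0962, θ*₍48₎ = -2.0600.
Basic interval reflects these around x̄:
  lower = 2 × -2.4681 − -2.0600 = -2.8762
  upper = 2 × -2.4681 − -3.0962 = -1.8400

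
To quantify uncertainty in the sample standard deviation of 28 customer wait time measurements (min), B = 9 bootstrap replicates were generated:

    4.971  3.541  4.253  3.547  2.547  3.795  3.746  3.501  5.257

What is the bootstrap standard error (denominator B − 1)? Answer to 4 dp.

Bootstrap SE is the standard deviation of the 9 replicate standard deviations.
Mean of replicates: (4.971 + 3.541 + 4.253 + 3.547 + 2.547 + 3.795 + 3.746 + 3.501 + 5.257) / 9 = 35.15800 / 9 = 3.90644
Sum of squared deviations: (+1.06456)² + (−0.36544)² + (+0.34656)² + (−0.35944)² + (−1.35944)² + (−0.11144)² + (−0.16044)² + (−0.40544)² + (+1.35056)² = 5.39077
Variance = 5.39077 / 8 = 0.67385
SE* = √0.67385

SE* = 0.8209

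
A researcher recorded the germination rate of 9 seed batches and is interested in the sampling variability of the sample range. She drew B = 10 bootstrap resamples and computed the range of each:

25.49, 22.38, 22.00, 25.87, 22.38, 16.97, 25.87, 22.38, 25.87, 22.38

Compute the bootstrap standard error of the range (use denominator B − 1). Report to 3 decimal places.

SE* = 2.780

Bootstrap SE is the standard deviation of the 10 replicate ranges.
Mean of replicates: (25.49 + 22.38 + 22.00 + 25.87 + 22.38 + 16.97 + 25.87 + 22.38 + 25.87 + 22.38) / 10 = 231.5900 / 10 = 23.1590
Sum of squared deviations: (+2.3310)² + (−0.7790)² + (−1.1590)² + (+2.7110)² + (−0.7790)² + (−6.1890)² + (+2.7110)² + (−0.7790)² + (+2.7110)² + (−0.7790)² = 69.5565
Variance = 69.5565 / 9 = 7.7285
SE* = √7.7285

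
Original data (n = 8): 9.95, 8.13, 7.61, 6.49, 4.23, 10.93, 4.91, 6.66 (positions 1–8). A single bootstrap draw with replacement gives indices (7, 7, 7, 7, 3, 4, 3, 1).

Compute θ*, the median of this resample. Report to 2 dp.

Resample values: 4.91, 4.91, 4.91, 4.91, 7.61, 6.49, 7.61, 9.95.
Sorted: 4.91, 4.91, 4.91, 4.91, 6.49, 7.61, 7.61, 9.95
Median = average of the two middle values = 5.70

θ* = 5.70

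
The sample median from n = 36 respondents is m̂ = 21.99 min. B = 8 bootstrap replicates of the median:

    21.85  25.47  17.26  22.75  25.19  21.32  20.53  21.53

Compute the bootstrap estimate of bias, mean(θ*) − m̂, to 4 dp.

mean(θ*) = (21.85 + 25.47 + 17.26 + 22.75 + 25.19 + 21.32 + 20.53 + 21.53) / 8 = 21.98750
bias = 21.98750 − 21.99

bias = −0.0025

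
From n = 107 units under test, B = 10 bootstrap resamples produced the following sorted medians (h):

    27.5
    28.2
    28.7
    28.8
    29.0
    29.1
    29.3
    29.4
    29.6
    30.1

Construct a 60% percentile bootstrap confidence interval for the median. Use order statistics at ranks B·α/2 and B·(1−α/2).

(28.2, 29.4)

α = 0.40; lower rank = 10 × 0.200 = 2; upper rank = 10 × 0.800 = 8.
The 2nd smallest replicate is 28.2; the 8th is 29.4.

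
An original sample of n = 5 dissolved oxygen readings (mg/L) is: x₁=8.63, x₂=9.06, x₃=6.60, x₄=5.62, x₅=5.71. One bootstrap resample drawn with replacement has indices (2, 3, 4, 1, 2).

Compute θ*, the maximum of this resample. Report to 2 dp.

Resample values: 9.06, 6.60, 5.62, 8.63, 9.06.
Maximum = 9.06

θ* = 9.06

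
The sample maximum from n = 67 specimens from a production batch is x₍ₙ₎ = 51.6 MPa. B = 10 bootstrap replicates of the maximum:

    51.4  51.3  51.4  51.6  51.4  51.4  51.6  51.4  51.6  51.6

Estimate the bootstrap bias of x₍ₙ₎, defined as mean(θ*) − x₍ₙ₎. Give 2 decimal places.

bias = −0.13

mean(θ*) = (51.4 + 51.3 + 51.4 + 51.6 + 51.4 + 51.4 + 51.6 + 51.4 + 51.6 + 51.6) / 10 = 51.470
bias = 51.470 − 51.6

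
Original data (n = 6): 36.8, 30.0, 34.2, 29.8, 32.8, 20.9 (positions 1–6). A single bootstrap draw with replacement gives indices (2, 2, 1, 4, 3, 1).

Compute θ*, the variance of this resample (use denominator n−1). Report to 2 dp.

Resample values: 30.0, 30.0, 36.8, 29.8, 34.2, 36.8.
Mean = 32.9333; sum of squared deviations = 58.5333
s² = 58.5333 / 5 = 11.7067

θ* = 11.71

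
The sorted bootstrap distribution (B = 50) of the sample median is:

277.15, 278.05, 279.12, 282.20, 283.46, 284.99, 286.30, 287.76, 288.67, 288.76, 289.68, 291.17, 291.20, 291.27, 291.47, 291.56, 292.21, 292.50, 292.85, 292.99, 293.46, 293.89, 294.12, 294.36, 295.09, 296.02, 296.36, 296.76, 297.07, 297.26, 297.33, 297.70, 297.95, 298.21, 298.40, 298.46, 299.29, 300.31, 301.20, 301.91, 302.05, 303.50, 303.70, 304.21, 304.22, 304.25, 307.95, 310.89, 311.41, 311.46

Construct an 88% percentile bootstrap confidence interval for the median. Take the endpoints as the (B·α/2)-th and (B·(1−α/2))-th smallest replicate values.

α = 0.12; lower rank = 50 × 0.060 = 3; upper rank = 50 × 0.940 = 47.
The 3rd smallest replicate is 279.12; the 47th is 307.95.

(279.12, 307.95)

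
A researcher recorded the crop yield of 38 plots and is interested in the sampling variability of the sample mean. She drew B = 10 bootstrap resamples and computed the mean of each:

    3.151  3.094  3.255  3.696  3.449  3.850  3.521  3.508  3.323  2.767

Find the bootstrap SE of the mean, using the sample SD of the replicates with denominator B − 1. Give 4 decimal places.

Bootstrap SE is the standard deviation of the 10 replicate means.
Mean of replicates: (3.151 + 3.094 + 3.255 + 3.696 + 3.449 + 3.850 + 3.521 + 3.508 + 3.323 + 2.767) / 10 = 33.61400 / 10 = 3.36140
Sum of squared deviations: (−0.21040)² + (−0.26740)² + (−0.10640)² + (+0.33460)² + (+0.08760)² + (+0.48860)² + (+0.15960)² + (+0.14660)² + (−0.03840)² + (−0.59440)² = 0.88720
Variance = 0.88720 / 9 = 0.09858
SE* = √0.09858

SE* = 0.3140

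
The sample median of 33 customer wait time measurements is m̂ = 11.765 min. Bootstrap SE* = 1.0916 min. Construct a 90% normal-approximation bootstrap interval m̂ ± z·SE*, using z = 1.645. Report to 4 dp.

Margin = 1.645 × 1.0916 = 1.79568
Interval: 11.765 ± 1.79568

(9.9693, 13.5607)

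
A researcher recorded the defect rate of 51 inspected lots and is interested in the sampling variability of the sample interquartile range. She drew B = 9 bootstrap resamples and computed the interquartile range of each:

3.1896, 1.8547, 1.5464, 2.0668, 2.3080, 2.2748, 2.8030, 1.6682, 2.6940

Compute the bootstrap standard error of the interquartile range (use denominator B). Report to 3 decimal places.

SE* = 0.518

Bootstrap SE is the standard deviation of the 9 replicate interquartile ranges.
Mean of replicates: (3.1896 + 1.8547 + 1.5464 + 2.0668 + 2.3080 + 2.2748 + 2.8030 + 1.6682 + 2.6940) / 9 = 20.40550 / 9 = 2.26728
Sum of squared deviations: (+0.92232)² + (−0.41258)² + (−0.72088)² + (−0.20048)² + (+0.04072)² + (+0.00752)² + (+0.53572)² + (−0.59908)² + (+0.42672)² = 2.41045
Variance = 2.41045 / 9 = 0.26783
SE* = √0.26783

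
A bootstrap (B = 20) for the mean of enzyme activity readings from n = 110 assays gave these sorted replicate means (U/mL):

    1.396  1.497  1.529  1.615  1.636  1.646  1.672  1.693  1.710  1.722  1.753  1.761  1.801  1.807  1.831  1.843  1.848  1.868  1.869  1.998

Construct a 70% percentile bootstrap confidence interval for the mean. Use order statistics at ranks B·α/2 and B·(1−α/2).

α = 0.30; lower rank = 20 × 0.150 = 3; upper rank = 20 × 0.850 = 17.
The 3rd smallest replicate is 1.529; the 17th is 1.848.

(1.529, 1.848)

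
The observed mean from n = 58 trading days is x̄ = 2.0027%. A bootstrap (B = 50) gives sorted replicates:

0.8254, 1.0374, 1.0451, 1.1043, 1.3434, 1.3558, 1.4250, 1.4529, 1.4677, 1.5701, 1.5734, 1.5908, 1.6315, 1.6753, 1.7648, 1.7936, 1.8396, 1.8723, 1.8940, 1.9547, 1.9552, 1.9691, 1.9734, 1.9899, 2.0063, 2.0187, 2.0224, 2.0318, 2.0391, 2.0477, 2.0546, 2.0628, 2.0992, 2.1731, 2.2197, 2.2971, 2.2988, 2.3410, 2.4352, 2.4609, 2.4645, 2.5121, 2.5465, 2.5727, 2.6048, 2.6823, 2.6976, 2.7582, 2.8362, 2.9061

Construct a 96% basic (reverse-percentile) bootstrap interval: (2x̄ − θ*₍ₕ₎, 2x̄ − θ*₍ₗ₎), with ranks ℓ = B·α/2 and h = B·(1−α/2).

(1.1692, 3.1800)

Percentile endpoints at ranks 1 and 49: θ*₍1₎ = 0.8254, θ*₍49₎ = 2.8362.
Basic interval reflects these around x̄:
  lower = 2 × 2.0027 − 2.8362 = 1.1692
  upper = 2 × 2.0027 − 0.8254 = 3.1800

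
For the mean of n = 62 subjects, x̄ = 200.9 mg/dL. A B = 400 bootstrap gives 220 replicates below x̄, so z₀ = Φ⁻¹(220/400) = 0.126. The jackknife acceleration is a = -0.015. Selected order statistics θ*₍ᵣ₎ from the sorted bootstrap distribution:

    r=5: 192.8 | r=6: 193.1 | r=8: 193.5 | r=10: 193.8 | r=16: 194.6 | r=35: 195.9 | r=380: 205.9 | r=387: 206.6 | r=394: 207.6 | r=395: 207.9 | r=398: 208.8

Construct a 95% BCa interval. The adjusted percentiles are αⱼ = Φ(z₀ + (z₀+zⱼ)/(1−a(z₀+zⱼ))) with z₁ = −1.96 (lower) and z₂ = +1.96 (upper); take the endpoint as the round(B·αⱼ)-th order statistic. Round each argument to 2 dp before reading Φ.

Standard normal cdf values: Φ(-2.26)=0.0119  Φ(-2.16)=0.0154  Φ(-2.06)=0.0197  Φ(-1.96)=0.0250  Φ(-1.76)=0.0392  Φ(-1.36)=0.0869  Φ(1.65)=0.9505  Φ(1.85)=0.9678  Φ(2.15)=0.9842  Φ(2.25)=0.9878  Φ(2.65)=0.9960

(194.6, 207.6)

Lower: z₀ + z₁ = 0.126 + (-1.960) = -1.834; 1 − a(z₀+z₁) = 1 − (-0.015)(-1.834) = 0.9725; argument = 0.126 + (-1.834)/0.9725 = -1.7599 → -1.76.
α₁ = Φ(-1.76) = 0.0392; rank = round(400 × 0.0392) = 16; θ*₍16₎ = 194.6.
Upper: z₀ + z₂ = 2.086; 1 − a(z₀+z₂) = 1.0313; argument = 2.1487 → 2.15; α₂ = 0.9842; rank = 394; θ*₍394₎ = 207.6.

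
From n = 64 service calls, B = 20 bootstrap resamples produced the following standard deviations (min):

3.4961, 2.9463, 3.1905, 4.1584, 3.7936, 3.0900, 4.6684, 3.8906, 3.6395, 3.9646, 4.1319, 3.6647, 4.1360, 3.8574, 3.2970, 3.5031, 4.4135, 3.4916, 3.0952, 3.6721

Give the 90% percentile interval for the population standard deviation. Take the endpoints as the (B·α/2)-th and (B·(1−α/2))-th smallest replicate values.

Sorted replicates: 2.9463, 3.0900, 3.0952, 3.1905, 3.2970, 3.4916, 3.4961, 3.5031, 3.6395, 3.6647, 3.6721, 3.7936, 3.8574, 3.8906, 3.9646, 4.1319, 4.1360, 4.1584, 4.4135, 4.6684
α = 0.10; lower rank = 20 × 0.050 = 1; upper rank = 20 × 0.950 = 19.
The 1st smallest replicate is 2.9463; the 19th is 4.4135.

(2.9463, 4.4135)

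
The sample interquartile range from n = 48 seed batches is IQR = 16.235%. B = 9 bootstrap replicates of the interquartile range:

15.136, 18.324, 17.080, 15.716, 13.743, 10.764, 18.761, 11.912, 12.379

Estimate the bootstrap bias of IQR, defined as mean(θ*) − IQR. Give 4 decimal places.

mean(θ*) = (15.136 + 18.324 + 17.080 + 15.716 + 13.743 + 10.764 + 18.761 + 11.912 + 12.379) / 9 = 14.86833
bias = 14.86833 − 16.235

bias = −1.3667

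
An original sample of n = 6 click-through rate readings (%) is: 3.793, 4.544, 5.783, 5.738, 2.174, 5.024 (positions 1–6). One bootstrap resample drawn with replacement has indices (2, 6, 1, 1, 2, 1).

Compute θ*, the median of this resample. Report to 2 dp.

Resample values: 4.544, 5.024, 3.793, 3.793, 4.544, 3.793.
Sorted: 3.793, 3.793, 3.793, 4.544, 4.544, 5.024
Median = average of the two middle values = 4.17

θ* = 4.17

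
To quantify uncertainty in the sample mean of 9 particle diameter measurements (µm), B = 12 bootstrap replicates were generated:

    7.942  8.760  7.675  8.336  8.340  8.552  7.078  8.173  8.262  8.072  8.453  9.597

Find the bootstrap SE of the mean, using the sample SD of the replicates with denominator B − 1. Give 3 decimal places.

Bootstrap SE is the standard deviation of the 12 replicate means.
Mean of replicates: (7.942 + 8.760 + 7.675 + 8.336 + 8.340 + 8.552 + 7.078 + 8.173 + 8.262 + 8.072 + 8.453 + 9.597) / 12 = 99.2400 / 12 = 8.2700
Sum of squared deviations: (−0.3280)² + (+0.4900)² + (−0.5950)² + (+0.0660)² + (+0.0700)² + (+0.2820)² + (−1.1920)² + (−0.0970)² + (−0.0080)² + (−0.1980)² + (+0.1830)² + (+1.3270)² = 4.0544
Variance = 4.0544 / 11 = 0.3686
SE* = √0.3686

SE* = 0.607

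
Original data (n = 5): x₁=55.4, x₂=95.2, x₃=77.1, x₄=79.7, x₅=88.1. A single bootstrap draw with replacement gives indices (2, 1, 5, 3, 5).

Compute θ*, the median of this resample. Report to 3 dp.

θ* = 88.100

Resample values: 95.2, 55.4, 88.1, 77.1, 88.1.
Sorted: 55.4, 77.1, 88.1, 88.1, 95.2
Median = middle value = 88.100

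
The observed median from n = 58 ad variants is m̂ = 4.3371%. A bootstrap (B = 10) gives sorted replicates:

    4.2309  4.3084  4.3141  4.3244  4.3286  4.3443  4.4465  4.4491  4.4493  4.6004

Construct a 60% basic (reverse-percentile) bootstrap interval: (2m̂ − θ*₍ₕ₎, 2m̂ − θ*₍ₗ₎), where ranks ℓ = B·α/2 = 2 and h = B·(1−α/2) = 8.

(4.2251, 4.3658)

Percentile endpoints at ranks 2 and 8: θ*₍2₎ = 4.3084, θ*₍8₎ = 4.4491.
Basic interval reflects these around m̂:
  lower = 2 × 4.3371 − 4.4491 = 4.2251
  upper = 2 × 4.3371 − 4.3084 = 4.3658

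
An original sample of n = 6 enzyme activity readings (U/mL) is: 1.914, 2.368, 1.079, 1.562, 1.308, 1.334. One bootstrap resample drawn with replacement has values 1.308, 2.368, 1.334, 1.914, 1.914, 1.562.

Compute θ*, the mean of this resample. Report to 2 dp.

Mean = (1.308 + 2.368 + 1.334 + 1.914 + 1.914 + 1.562) / 6 = 10.4000 / 6 = 1.73

θ* = 1.73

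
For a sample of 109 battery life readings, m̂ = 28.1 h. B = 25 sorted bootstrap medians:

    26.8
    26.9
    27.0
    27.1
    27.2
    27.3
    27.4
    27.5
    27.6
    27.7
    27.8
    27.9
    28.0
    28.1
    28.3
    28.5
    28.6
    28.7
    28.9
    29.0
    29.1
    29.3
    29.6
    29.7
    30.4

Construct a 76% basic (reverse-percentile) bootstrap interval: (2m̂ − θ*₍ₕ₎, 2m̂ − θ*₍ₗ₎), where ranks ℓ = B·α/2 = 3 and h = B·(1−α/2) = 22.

Percentile endpoints at ranks 3 and 22: θ*₍3₎ = 27.0, θ*₍22₎ = 29.3.
Basic interval reflects these around m̂:
  lower = 2 × 28.1 − 29.3 = 26.9
  upper = 2 × 28.1 − 27.0 = 29.2

(26.9, 29.2)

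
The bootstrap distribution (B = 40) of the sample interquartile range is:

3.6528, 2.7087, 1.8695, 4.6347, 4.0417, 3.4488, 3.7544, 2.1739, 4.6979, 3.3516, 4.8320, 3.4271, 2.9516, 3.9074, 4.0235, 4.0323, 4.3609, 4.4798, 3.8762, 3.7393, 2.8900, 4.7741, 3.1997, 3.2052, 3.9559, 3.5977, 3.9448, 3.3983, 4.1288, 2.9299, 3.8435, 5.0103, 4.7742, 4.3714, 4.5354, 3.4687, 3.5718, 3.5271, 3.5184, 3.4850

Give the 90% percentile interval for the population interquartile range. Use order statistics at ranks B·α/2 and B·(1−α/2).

Sorted replicates: 1.8695, 2.1739, 2.7087, 2.8900, 2.9299, 2.9516, 3.1997, 3.2052, 3.3516, 3.3983, 3.4271, 3.4488, 3.4687, 3.4850, 3.5184, 3.5271, 3.5718, 3.5977, 3.6528, 3.7393, 3.7544, 3.8435, 3.8762, 3.9074, 3.9448, 3.9559, 4.0235, 4.0323, 4.0417, 4.1288, 4.3609, 4.3714, 4.4798, 4.5354, 4.6347, 4.6979, 4.7741, 4.7742, 4.8320, 5.0103
α = 0.10; lower rank = 40 × 0.050 = 2; upper rank = 40 × 0.950 = 38.
The 2nd smallest replicate is 2.1739; the 38th is 4.7742.

(2.1739, 4.7742)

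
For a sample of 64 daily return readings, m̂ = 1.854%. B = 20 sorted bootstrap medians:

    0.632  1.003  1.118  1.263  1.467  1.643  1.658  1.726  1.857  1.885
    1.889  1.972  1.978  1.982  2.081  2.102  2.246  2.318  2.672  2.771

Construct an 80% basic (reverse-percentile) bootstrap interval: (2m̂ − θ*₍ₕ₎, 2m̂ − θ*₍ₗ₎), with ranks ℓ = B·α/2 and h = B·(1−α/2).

Percentile endpoints at ranks 2 and 18: θ*₍2₎ = 1.003, θ*₍18₎ = 2.318.
Basic interval reflects these around m̂:
  lower = 2 × 1.854 − 2.318 = 1.390
  upper = 2 × 1.854 − 1.003 = 2.705

(1.390, 2.705)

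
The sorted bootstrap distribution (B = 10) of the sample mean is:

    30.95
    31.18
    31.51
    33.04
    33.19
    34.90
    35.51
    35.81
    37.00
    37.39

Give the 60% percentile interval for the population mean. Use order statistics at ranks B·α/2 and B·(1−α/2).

α = 0.40; lower rank = 10 × 0.200 = 2; upper rank = 10 × 0.800 = 8.
The 2nd smallest replicate is 31.18; the 8th is 35.81.

(31.18, 35.81)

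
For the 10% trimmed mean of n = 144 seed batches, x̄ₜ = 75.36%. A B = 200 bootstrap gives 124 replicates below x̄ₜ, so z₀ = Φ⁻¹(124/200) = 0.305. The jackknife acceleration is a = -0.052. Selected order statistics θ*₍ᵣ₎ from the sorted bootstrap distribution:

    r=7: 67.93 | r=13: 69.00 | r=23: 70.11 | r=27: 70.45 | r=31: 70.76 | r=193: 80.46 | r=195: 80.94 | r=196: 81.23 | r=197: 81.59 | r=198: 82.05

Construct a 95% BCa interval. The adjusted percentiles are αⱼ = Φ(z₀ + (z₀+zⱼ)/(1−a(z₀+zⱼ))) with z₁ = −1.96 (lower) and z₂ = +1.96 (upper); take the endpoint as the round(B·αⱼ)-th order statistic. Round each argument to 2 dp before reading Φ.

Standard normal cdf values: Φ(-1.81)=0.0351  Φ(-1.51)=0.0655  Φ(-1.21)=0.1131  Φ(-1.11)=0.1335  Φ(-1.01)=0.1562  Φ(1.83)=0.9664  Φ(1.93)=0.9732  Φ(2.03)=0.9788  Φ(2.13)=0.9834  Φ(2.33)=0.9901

(69.00, 82.05)

Lower: z₀ + z₁ = 0.305 + (-1.960) = -1.655; 1 − a(z₀+z₁) = 1 − (-0.052)(-1.655) = 0.9139; argument = 0.305 + (-1.655)/0.9139 = -1.5058 → -1.51.
α₁ = Φ(-1.51) = 0.0655; rank = round(200 × 0.0655) = 13; θ*₍13₎ = 69.00.
Upper: z₀ + z₂ = 2.265; 1 − a(z₀+z₂) = 1.1178; argument = 2.3313 → 2.33; α₂ = 0.9901; rank = 198; θ*₍198₎ = 82.05.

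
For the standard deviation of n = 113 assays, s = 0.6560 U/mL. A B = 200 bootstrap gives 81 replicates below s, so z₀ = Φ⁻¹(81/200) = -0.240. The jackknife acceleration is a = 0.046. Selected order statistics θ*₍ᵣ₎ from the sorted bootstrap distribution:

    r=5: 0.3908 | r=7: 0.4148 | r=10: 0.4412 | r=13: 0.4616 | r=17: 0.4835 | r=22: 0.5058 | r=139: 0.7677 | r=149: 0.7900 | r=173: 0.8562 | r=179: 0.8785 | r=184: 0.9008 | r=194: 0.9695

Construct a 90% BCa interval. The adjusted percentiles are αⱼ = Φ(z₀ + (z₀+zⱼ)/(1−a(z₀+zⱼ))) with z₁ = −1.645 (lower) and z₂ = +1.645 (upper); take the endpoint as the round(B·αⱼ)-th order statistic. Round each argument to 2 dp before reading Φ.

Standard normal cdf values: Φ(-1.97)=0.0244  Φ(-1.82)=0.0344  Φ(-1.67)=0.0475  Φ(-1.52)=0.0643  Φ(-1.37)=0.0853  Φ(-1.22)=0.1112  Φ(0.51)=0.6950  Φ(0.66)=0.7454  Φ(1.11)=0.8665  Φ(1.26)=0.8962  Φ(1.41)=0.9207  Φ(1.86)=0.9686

Lower: z₀ + z₁ = -0.240 + (-1.645) = -1.885; 1 − a(z₀+z₁) = 1 − (0.046)(-1.885) = 1.0867; argument = -0.240 + (-1.885)/1.0867 = -1.9746 → -1.97.
α₁ = Φ(-1.97) = 0.0244; rank = round(200 × 0.0244) = 5; θ*₍5₎ = 0.3908.
Upper: z₀ + z₂ = 1.405; 1 − a(z₀+z₂) = 0.9354; argument = 1.2621 → 1.26; α₂ = 0.8962; rank = 179; θ*₍179₎ = 0.8785.

(0.3908, 0.8785)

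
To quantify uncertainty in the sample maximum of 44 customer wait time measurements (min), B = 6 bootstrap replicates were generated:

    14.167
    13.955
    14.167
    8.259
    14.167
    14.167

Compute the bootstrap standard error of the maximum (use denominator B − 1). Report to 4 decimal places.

Bootstrap SE is the standard deviation of the 6 replicate maximums.
Mean of replicates: (14.167 + 13.955 + 14.167 + 8.259 + 14.167 + 14.167) / 6 = 78.88200 / 6 = 13.14700
Sum of squared deviations: (+1.02000)² + (+0.80800)² + (+1.02000)² + (−4.88800)² + (+1.02000)² + (+1.02000)² = 28.70701
Variance = 28.70701 / 5 = 5.74140
SE* = √5.74140

SE* = 2.3961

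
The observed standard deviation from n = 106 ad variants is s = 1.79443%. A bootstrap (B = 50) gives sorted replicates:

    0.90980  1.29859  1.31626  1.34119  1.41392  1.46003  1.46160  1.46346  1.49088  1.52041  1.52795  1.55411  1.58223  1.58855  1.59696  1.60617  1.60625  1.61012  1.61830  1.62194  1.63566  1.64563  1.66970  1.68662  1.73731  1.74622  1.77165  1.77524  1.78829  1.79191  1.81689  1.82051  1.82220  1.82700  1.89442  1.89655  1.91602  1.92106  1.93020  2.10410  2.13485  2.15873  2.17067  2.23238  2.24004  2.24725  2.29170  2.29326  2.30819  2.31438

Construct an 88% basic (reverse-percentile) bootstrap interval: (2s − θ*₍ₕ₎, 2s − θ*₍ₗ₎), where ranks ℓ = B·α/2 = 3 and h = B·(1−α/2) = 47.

(1.29716, 2.27260)

Percentile endpoints at ranks 3 and 47: θ*₍3₎ = 1.31626, θ*₍47₎ = 2.29170.
Basic interval reflects these around s:
  lower = 2 × 1.79443 − 2.29170 = 1.29716
  upper = 2 × 1.79443 − 1.31626 = 2.27260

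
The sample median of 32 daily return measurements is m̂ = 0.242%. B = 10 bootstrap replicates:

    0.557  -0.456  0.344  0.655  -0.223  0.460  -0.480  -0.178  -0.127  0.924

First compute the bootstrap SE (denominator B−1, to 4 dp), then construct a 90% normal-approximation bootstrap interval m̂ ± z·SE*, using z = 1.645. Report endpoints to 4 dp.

Mean of replicates = 0.1476; sum of squared deviations = 2.2410; SE* = √(2.2410/9) = 0.4990
Margin = 1.645 × 0.4990 = 0.82086
Interval: 0.242 ± 0.82086

(-0.5789, 1.0629)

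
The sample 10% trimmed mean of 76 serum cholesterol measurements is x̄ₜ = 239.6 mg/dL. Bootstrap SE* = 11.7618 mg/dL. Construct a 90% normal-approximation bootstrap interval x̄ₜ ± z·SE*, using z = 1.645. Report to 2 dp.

Margin = 1.645 × 11.7618 = 19.348
Interval: 239.6 ± 19.348

(220.25, 258.95)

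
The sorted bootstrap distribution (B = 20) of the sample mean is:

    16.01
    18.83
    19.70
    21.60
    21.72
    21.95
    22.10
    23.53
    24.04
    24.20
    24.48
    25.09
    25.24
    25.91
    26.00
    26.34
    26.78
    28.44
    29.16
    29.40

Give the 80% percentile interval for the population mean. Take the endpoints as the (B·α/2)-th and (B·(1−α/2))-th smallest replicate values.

(18.83, 28.44)

α = 0.20; lower rank = 20 × 0.100 = 2; upper rank = 20 × 0.900 = 18.
The 2nd smallest replicate is 18.83; the 18th is 28.44.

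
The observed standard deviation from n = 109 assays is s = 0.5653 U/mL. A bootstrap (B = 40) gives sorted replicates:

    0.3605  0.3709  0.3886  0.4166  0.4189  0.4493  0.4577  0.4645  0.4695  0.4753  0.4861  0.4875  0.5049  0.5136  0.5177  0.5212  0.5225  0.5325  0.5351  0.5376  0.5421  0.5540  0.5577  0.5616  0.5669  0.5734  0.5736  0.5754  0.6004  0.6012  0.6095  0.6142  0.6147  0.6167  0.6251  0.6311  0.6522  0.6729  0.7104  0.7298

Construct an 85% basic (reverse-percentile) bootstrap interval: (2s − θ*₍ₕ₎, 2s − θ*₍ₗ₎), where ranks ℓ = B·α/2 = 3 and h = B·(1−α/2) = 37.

(0.4784, 0.7420)

Percentile endpoints at ranks 3 and 37: θ*₍3₎ = 0.3886, θ*₍37₎ = 0.6522.
Basic interval reflects these around s:
  lower = 2 × 0.5653 − 0.6522 = 0.4784
  upper = 2 × 0.5653 − 0.3886 = 0.7420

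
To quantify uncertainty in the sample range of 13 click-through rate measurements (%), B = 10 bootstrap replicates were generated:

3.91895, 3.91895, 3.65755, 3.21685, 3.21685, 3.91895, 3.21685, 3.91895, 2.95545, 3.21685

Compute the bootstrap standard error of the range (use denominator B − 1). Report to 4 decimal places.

SE* = 0.3861

Bootstrap SE is the standard deviation of the 10 replicate ranges.
Mean of replicates: (3.91895 + 3.91895 + 3.65755 + 3.21685 + 3.21685 + 3.91895 + 3.21685 + 3.91895 + 2.95545 + 3.21685) / 10 = 35.156200 / 10 = 3.515620
Sum of squared deviations: (+0.403330)² + (+0.403330)² + (+0.141930)² + (−0.298770)² + (−0.298770)² + (+0.403330)² + (−0.298770)² + (+0.403330)² + (−0.560170)² + (−0.298770)² = 1.341689
Variance = 1.341689 / 9 = 0.149077
SE* = √0.149077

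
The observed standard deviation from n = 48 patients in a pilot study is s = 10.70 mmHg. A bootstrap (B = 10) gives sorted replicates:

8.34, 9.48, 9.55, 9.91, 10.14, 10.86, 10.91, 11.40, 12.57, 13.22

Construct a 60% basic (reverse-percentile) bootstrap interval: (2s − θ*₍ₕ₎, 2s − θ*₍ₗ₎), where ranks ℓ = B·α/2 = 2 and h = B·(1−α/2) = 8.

Percentile endpoints at ranks 2 and 8: θ*₍2₎ = 9.48, θ*₍8₎ = 11.40.
Basic interval reflects these around s:
  lower = 2 × 10.70 − 11.40 = 10.00
  upper = 2 × 10.70 − 9.48 = 11.92

(10.00, 11.92)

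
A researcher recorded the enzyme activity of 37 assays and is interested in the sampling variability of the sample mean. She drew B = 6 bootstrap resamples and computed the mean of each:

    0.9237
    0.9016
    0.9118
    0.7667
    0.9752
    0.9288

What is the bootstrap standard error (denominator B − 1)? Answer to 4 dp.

SE* = 0.0706

Bootstrap SE is the standard deviation of the 6 replicate means.
Mean of replicates: (0.9237 + 0.9016 + 0.9118 + 0.7667 + 0.9752 + 0.9288) / 6 = 5.40780 / 6 = 0.90130
Sum of squared deviations: (+0.02240)² + (+0.00030)² + (+0.01050)² + (−0.13460)² + (+0.07390)² + (+0.02750)² = 0.02495
Variance = 0.02495 / 5 = 0.00499
SE* = √0.00499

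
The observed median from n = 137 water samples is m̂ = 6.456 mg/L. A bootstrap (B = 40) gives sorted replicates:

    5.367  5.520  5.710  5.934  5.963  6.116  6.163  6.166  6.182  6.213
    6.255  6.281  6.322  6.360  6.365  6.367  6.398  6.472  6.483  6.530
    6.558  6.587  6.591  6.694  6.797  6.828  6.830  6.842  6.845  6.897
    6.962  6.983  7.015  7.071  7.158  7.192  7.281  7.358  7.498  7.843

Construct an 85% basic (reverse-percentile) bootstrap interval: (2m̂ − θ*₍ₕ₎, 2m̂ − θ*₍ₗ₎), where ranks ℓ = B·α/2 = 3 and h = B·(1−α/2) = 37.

(5.631, 7.202)

Percentile endpoints at ranks 3 and 37: θ*₍3₎ = 5.710, θ*₍37₎ = 7.281.
Basic interval reflects these around m̂:
  lower = 2 × 6.456 − 7.281 = 5.631
  upper = 2 × 6.456 − 5.710 = 7.202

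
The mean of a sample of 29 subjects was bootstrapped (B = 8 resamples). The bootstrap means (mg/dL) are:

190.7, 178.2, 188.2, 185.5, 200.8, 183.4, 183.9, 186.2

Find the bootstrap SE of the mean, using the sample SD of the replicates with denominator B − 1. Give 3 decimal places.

SE* = 6.637

Bootstrap SE is the standard deviation of the 8 replicate means.
Mean of replicates: (190.7 + 178.2 + 188.2 + 185.5 + 200.8 + 183.4 + 183.9 + 186.2) / 8 = 1496.9000 / 8 = 187.1125
Sum of squared deviations: (+3.5875)² + (−8.9125)² + (+1.0875)² + (−1.6125)² + (+13.6875)² + (−3.7125)² + (−3.2125)² + (−0.9125)² = 308.3688
Variance = 308.3688 / 7 = 44.0527
SE* = √44.0527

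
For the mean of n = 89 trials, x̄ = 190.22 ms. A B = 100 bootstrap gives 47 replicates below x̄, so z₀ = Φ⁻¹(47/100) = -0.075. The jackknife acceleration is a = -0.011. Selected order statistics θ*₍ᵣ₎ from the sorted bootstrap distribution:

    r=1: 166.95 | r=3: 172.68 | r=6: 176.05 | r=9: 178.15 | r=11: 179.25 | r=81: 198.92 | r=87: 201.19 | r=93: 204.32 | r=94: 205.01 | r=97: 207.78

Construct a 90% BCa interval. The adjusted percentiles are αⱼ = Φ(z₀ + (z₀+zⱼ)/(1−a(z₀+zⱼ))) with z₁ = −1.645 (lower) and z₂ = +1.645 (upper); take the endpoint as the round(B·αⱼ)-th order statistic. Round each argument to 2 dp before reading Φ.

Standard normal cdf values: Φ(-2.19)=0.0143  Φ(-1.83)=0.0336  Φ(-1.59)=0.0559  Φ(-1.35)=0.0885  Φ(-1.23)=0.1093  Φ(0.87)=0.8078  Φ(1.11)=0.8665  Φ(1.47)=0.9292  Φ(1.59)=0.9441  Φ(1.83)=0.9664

Lower: z₀ + z₁ = -0.075 + (-1.645) = -1.720; 1 − a(z₀+z₁) = 1 − (-0.011)(-1.720) = 0.9811; argument = -0.075 + (-1.720)/0.9811 = -1.8282 → -1.83.
α₁ = Φ(-1.83) = 0.0336; rank = round(100 × 0.0336) = 3; θ*₍3₎ = 172.68.
Upper: z₀ + z₂ = 1.570; 1 − a(z₀+z₂) = 1.0173; argument = 1.4683 → 1.47; α₂ = 0.9292; rank = 93; θ*₍93₎ = 204.32.

(172.68, 204.32)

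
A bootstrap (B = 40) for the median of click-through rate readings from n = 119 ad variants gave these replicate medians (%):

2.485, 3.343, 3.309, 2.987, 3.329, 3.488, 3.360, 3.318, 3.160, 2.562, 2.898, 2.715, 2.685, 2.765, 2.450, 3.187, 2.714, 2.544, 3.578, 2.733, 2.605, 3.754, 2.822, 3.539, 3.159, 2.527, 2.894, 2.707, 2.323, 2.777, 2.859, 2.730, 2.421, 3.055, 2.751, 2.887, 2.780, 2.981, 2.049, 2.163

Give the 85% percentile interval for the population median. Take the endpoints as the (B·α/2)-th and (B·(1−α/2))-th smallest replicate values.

Sorted replicates: 2.049, 2.163, 2.323, 2.421, 2.450, 2.485, 2.527, 2.544, 2.562, 2.605, 2.685, 2.707, 2.714, 2.715, 2.730, 2.733, 2.751, 2.765, 2.777, 2.780, 2.822, 2.859, 2.887, 2.894, 2.898, 2.981, 2.987, 3.055, 3.159, 3.160, 3.187, 3.309, 3.318, 3.329, 3.343, 3.360, 3.488, 3.539, 3.578, 3.754
α = 0.15; lower rank = 40 × 0.075 = 3; upper rank = 40 × 0.925 = 37.
The 3rd smallest replicate is 2.323; the 37th is 3.488.

(2.323, 3.488)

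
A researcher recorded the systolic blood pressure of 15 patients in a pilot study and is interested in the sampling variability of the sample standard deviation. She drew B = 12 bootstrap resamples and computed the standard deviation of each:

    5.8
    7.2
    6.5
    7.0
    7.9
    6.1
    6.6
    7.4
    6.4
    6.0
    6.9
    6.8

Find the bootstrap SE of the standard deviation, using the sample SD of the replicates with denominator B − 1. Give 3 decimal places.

Bootstrap SE is the standard deviation of the 12 replicate standard deviations.
Mean of replicates: (5.8 + 7.2 + 6.5 + 7.0 + 7.9 + 6.1 + 6.6 + 7.4 + 6.4 + 6.0 + 6.9 + 6.8) / 12 = 80.6000 / 12 = 6.7167
Sum of squared deviations: (−0.9167)² + (+0.4833)² + (−0.2167)² + (+0.2833)² + (+1.1833)² + (−0.6167)² + (−0.1167)² + (+0.6833)² + (−0.3167)² + (−0.7167)² + (+0.1833)² + (+0.0833)² = 4.1167
Variance = 4.1167 / 11 = 0.3742
SE* = √0.3742

SE* = 0.612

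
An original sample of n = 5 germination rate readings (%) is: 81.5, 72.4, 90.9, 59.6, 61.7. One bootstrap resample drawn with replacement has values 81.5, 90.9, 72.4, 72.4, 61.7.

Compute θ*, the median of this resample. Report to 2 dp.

θ* = 72.40

Sorted: 61.7, 72.4, 72.4, 81.5, 90.9
Median = middle value = 72.40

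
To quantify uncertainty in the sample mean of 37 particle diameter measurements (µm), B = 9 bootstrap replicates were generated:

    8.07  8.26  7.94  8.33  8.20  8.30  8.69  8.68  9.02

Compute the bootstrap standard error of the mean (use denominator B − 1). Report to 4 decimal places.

SE* = 0.3429

Bootstrap SE is the standard deviation of the 9 replicate means.
Mean of replicates: (8.07 + 8.26 + 7.94 + 8.33 + 8.20 + 8.30 + 8.69 + 8.68 + 9.02) / 9 = 75.49000 / 9 = 8.38778
Sum of squared deviations: (−0.31778)² + (−0.12778)² + (−0.44778)² + (−0.05778)² + (−0.18778)² + (−0.08778)² + (+0.30222)² + (+0.29222)² + (+0.63222)² = 0.94056
Variance = 0.94056 / 8 = 0.11757
SE* = √0.11757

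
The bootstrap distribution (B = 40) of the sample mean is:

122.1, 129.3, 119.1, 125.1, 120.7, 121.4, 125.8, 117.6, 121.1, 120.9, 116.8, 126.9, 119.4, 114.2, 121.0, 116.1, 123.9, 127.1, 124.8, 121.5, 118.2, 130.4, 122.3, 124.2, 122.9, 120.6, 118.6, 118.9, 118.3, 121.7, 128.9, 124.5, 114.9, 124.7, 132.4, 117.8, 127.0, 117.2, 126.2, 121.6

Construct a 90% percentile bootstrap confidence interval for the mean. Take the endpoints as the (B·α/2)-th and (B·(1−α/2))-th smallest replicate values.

(114.9, 129.3)

Sorted replicates: 114.2, 114.9, 116.1, 116.8, 117.2, 117.6, 117.8, 118.2, 118.3, 118.6, 118.9, 119.1, 119.4, 120.6, 120.7, 120.9, 121.0, 121.1, 121.4, 121.5, 121.6, 121.7, 122.1, 122.3, 122.9, 123.9, 124.2, 124.5, 124.7, 124.8, 125.1, 125.8, 126.2, 126.9, 127.0, 127.1, 128.9, 129.3, 130.4, 132.4
α = 0.10; lower rank = 40 × 0.050 = 2; upper rank = 40 × 0.950 = 38.
The 2nd smallest replicate is 114.9; the 38th is 129.3.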